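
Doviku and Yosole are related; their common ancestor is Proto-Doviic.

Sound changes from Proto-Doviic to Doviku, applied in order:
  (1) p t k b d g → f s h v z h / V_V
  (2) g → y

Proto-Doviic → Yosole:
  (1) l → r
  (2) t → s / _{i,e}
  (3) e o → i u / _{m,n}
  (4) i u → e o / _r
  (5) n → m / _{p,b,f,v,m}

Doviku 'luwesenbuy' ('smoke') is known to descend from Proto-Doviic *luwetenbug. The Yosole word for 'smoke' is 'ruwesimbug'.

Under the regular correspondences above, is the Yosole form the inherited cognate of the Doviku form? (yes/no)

yes

Derive the expected Yosole reflex of *luwetenbug:
Yosole: *luwetenbug
  luwetenbug → ruwetenbug   [unconditioned shift]
  ruwetenbug → ruwesenbug   [palatalisation]
  ruwesenbug → ruwesinbug   [pre-nasal raising]
  ruwesinbug (rule 4 does not apply)
  ruwesinbug → ruwesimbug   [nasal place assimilation]
  giving Yosole ruwesimbug.
Yosole 'ruwesimbug' matches the regular reflex exactly, so the pair is cognate.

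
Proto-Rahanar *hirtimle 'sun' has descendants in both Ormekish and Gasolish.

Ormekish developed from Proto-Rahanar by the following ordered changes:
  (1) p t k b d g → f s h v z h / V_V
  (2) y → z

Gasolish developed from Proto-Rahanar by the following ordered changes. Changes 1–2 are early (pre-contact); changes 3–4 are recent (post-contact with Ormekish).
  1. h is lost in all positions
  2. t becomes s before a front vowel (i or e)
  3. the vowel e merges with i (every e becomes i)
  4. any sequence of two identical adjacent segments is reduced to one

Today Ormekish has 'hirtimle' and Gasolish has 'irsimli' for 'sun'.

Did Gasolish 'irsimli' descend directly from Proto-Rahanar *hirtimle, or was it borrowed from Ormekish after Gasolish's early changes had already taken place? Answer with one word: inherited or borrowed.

inherited

If inherited, *hirtimle would pass through all of Gasolish's changes:
Gasolish: *hirtimle
  hirtimle → irtimle   [h-loss]
  irtimle → irsimle   [palatalisation]
  irsimle → irsimli   [vowel merger]
  irsimli (rule 4 does not apply)
  giving Gasolish irsimli.
If borrowed from Ormekish 'hirtimle' after the early changes, it would undergo only the recent ones:
  rule 3 (vowel merger): hirtimle → hirtimli
  rule 4 (degemination): no change (hirtimli)
  ⇒ as a loan: hirtimli
Gasolish 'irsimli' matches the inherited outcome exactly, so it is an inherited cognate, not a loan.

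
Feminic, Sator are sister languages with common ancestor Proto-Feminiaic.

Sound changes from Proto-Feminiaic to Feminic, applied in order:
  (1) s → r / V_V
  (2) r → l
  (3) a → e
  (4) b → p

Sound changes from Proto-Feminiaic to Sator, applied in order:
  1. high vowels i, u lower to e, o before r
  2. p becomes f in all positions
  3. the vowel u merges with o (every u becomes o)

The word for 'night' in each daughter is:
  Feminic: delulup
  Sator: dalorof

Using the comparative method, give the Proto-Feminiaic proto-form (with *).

Position 5: Feminic has l, Sator has r. Sator preserves r here (none of its changes turn any other segment into r), so the proto-segment is *r.
Position 7: Feminic has p, Sator has f. Taking the neighbouring segments as reconstructed: Feminic p could go back to *p or *b; Sator f could go back to *p or *f — the one source consistent with every daughter is *p.
Position 4: Feminic has u, Sator has o. Feminic preserves u here (none of its changes turn any other segment into u), so the proto-segment is *u.
Continuing position by position gives *dalurup; check it forward:
Feminic: start from *dalurup.
  rule 1: no change — dalurup
  rule 2 (unconditioned shift): dalurup → dalulup
  rule 3 (vowel merger): dalulup → delulup
  rule 4: no change — delulup
  ⇒ Feminic delulup
Sator: *dalurup > dalorup > daloruf > dalorof  (by pre-rhotic lowering, unconditioned shift, vowel merger)
*dalurup is the unique common source.

*dalurup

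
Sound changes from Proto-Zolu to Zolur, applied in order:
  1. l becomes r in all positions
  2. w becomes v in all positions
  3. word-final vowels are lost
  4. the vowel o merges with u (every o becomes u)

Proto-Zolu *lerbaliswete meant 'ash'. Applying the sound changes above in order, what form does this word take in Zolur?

Zolur: start from *lerbaliswete.
  rule 1 (unconditioned shift): lerbaliswete → rerbariswete
  rule 2 (unconditioned shift): rerbariswete → rerbarisvete
  rule 3 (apocope): rerbarisvete → rerbarisvet
  rule 4: no change — rerbarisvet
  ⇒ Zolur rerbarisvet

rerbarisvet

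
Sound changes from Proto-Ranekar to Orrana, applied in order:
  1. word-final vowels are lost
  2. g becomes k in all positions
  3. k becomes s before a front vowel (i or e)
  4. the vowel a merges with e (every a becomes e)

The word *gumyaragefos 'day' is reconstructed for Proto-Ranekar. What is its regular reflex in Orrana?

Orrana: start from *gumyaragefos.
  rule 1: no change — gumyaragefos
  rule 2 (unconditioned shift): gumyaragefos → kumyarakefos
  rule 3 (palatalisation): kumyarakefos → kumyarasefos
  rule 4 (vowel merger): kumyarasefos → kumyeresefos
  ⇒ Orrana kumyeresefos

kumyeresefos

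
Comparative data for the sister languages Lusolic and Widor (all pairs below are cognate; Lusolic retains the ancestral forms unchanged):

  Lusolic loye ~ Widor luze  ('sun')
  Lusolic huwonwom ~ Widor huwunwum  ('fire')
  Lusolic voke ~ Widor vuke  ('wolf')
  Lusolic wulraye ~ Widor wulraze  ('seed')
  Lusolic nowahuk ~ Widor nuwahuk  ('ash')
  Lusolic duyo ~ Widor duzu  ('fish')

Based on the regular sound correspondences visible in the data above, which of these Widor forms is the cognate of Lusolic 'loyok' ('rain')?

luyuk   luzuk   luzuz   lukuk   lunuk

luzuk

loye ~ luze, voke ~ vuke — Lusolic o corresponds to Widor u after a consonant, before a consonant other than r, m, n, p, b, f, v.
duyo ~ duzu — Lusolic y corresponds to Widor z between vowels (before a back vowel).
Applying these to Lusolic 'loyok':
  loyok → luyok   (o→u after a consonant, before a consonant other than r, m, n, p, b, f, v)
  luyok → luzok   (y→z between vowels (before a back vowel))
  luzok → luzuk   (o→u after a consonant, before a consonant other than r, m, n, p, b, f, v)
So the Widor cognate is 'luzuk'.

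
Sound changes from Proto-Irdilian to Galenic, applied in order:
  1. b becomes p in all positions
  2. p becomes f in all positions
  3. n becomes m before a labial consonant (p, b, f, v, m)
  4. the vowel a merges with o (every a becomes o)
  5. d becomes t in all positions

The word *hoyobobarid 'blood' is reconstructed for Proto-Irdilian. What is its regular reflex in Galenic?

hoyofoforit

Galenic: *hoyobobarid
  hoyobobarid → hoyopoparid   [unconditioned shift]
  hoyopoparid → hoyofofarid   [unconditioned shift]
  hoyofofarid (rule 3 does not apply)
  hoyofofarid → hoyofoforid   [vowel merger]
  hoyofoforid → hoyofoforit   [unconditioned shift]
  giving Galenic hoyofoforit.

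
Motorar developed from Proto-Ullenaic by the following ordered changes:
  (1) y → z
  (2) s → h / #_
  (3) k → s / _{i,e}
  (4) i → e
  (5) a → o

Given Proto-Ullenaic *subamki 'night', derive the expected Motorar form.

Motorar: *subamki > hubamki > hubamsi > hubamse > hubomse  (by debuccalisation, palatalisation, vowel merger, vowel merger)

hubomse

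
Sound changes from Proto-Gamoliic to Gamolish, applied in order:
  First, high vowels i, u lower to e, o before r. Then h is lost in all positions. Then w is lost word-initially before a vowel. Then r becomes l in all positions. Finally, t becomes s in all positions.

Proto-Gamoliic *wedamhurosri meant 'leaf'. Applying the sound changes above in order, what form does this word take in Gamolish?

Gamolish: *wedamhurosri
  wedamhurosri → wedamhorosri   [pre-rhotic lowering]
  wedamhorosri → wedamorosri   [h-loss]
  wedamorosri → edamorosri   [glide loss]
  edamorosri → edamolosli   [unconditioned shift]
  edamolosli (rule 5 does not apply)
  giving Gamolish edamolosli.

edamolosli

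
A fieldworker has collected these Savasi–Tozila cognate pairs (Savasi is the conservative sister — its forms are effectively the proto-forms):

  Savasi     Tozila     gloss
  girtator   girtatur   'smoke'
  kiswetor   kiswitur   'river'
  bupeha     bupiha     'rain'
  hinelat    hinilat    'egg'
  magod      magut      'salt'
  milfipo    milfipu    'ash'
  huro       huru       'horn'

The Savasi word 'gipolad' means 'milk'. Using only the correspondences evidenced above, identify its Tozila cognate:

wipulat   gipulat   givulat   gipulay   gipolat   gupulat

gipulat

magod ~ magut — Savasi o corresponds to Tozila u after a consonant, before a consonant other than r, m, n, p, b, f, v.
magod ~ magut — Savasi d corresponds to Tozila t word-finally.
Applying these to Savasi 'gipolad':
  gipolad → gipulad   (o→u after a consonant, before a consonant other than r, m, n, p, b, f, v)
  gipulad → gipulat   (d→t word-finally)
So the Tozila cognate is 'gipulat'.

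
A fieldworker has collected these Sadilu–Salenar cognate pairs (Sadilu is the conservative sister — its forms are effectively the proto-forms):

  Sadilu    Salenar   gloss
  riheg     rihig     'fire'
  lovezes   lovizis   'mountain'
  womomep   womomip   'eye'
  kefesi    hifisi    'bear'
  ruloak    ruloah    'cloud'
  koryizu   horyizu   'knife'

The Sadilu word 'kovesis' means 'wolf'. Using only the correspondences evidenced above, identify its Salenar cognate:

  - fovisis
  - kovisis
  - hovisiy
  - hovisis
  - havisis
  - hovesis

hovisis

koryizu ~ horyizu — Sadilu k corresponds to Salenar h word-initially before a back vowel.
riheg ~ rihig, lovezes ~ lovizis — Sadilu e corresponds to Salenar i after a consonant, before a consonant other than r, m, n, p, b, f, v.
Applying these to Sadilu 'kovesis':
  kovesis → hovesis   (k→h word-initially before a back vowel)
  hovesis → hovisis   (e→i after a consonant, before a consonant other than r, m, n, p, b, f, v)
So the Salenar cognate is 'hovisis'.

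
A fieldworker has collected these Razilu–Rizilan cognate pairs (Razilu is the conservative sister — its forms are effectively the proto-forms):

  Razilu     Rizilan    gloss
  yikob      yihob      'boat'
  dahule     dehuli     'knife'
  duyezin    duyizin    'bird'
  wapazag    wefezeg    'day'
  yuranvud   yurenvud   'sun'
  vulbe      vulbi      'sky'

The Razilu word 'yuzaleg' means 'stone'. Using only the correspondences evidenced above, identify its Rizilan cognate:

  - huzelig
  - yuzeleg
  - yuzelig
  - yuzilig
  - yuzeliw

yuzelig

dahule ~ dehuli, wapazag ~ wefezeg — Razilu a corresponds to Rizilan e after a consonant, before a consonant other than r, m, n, p, b, f, v.
duyezin ~ duyizin — Razilu e corresponds to Rizilan i after a consonant, before a consonant other than r, m, n, p, b, f, v.
Applying these to Razilu 'yuzaleg':
  yuzaleg → yuzeleg   (a→e after a consonant, before a consonant other than r, m, n, p, b, f, v)
  yuzeleg → yuzelig   (e→i after a consonant, before a consonant other than r, m, n, p, b, f, v)
So the Rizilan cognate is 'yuzelig'.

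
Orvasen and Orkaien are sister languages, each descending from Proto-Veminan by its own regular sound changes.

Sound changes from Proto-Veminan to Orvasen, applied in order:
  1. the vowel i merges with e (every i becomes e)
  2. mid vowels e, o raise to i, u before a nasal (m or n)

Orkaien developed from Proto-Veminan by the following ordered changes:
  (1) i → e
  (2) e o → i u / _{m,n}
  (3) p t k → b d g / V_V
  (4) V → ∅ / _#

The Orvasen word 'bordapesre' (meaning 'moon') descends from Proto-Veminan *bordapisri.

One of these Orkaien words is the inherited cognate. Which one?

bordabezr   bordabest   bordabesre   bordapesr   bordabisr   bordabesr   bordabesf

Orkaien: *bordapisri > bordapesre > bordabesre > bordabesr  (by vowel merger, intervocalic voicing, apocope)
Only 'bordabesr' matches the regular Orkaien development of *bordapisri.

bordabesr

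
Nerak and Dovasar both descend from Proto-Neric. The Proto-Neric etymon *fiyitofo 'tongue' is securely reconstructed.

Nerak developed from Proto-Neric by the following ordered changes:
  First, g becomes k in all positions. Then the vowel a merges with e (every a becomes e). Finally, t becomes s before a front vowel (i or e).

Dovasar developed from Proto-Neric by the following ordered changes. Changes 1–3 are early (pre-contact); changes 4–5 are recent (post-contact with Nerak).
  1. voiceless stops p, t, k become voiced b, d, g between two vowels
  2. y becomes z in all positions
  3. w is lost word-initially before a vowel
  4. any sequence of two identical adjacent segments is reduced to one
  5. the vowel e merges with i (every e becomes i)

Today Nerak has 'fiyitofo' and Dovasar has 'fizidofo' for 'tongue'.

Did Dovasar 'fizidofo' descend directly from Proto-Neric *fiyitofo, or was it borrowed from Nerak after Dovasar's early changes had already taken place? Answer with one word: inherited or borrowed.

inherited

If inherited, *fiyitofo would pass through all of Dovasar's changes:
Dovasar: *fiyitofo > fiyidofo > fizidofo  (by intervocalic voicing, unconditioned shift)
If borrowed from Nerak 'fiyitofo' after the early changes, it would undergo only the recent ones:
  rule 4 (degemination): no change (fiyitofo)
  rule 5 (vowel merger): no change (fiyitofo)
  ⇒ as a loan: fiyitofo
Dovasar 'fizidofo' matches the inherited outcome exactly, so it is an inherited cognate, not a loan.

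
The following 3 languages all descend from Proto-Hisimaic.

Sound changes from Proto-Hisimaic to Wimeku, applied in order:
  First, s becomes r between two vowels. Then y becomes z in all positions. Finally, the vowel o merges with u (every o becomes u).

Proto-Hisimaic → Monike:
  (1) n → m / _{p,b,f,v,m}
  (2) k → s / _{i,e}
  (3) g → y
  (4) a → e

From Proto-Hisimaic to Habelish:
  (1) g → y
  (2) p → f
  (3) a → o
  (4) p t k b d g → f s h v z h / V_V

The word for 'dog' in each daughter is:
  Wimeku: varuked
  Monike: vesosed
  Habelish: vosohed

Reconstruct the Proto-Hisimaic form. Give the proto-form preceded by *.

Position 4: Wimeku has u, Monike has o, Habelish has o. Monike preserves o here (none of its changes turn any other segment into o), so the proto-segment is *o.
Position 3: Wimeku has r, Monike has s, Habelish has s. Taking the neighbouring segments as reconstructed: Wimeku r could go back to *s or *r; Monike s can only go back to *s; Habelish s could go back to *t or *s — the one source consistent with every daughter is *s.
Position 2: Wimeku has a, Monike has e, Habelish has o. Wimeku preserves a here (none of its changes turn any other segment into a), so the proto-segment is *a.
Continuing position by position gives *vasoked; check it forward:
Wimeku: start from *vasoked.
  rule 1 (rhotacism): vasoked → varoked
  rule 2: no change — varoked
  rule 3 (vowel merger): varoked → varuked
  ⇒ Wimeku varuked
Monike: *vasoked > vasosed > vesosed  (by palatalisation, vowel merger)
Habelish: *vasoked
  vasoked (rule 1 does not apply)
  vasoked (rule 2 does not apply)
  vasoked → vosoked   [vowel merger]
  vosoked → vosohed   [intervocalic lenition]
  giving Habelish vosohed.
No other proto-form is consistent with every reflex, so the reconstruction is *vasoked.

*vasoked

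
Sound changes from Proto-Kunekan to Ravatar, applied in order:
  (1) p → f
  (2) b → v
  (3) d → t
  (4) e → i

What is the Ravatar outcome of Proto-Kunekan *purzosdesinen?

furzostisinin

Ravatar: start from *purzosdesinen.
  rule 1 (unconditioned shift): purzosdesinen → furzosdesinen
  rule 2: no change — furzosdesinen
  rule 3 (unconditioned shift): furzosdesinen → furzostesinen
  rule 4 (vowel merger): furzostesinen → furzostisinin
  ⇒ Ravatar furzostisinin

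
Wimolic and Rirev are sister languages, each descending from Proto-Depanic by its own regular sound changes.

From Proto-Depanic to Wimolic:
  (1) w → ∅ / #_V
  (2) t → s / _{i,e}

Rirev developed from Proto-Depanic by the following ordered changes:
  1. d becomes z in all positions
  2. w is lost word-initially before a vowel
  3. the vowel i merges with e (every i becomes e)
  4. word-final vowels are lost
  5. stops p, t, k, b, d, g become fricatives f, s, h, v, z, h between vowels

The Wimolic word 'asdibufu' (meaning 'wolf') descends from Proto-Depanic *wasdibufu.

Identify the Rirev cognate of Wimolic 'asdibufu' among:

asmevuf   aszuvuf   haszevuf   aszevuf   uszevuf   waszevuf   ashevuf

Rirev: *wasdibufu > waszibufu > aszibufu > aszebufu > aszebuf > aszevuf  (by unconditioned shift, glide loss, vowel merger, apocope, intervocalic lenition)
Among the options, 'aszevuf' alone shows every Rirev change applied in order.

aszevuf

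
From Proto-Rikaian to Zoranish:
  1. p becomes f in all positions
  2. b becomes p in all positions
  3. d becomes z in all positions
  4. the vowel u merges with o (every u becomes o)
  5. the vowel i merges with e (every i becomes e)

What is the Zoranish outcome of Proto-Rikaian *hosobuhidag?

hosopohezag

Zoranish: *hosobuhidag
  hosobuhidag (rule 1 does not apply)
  hosobuhidag → hosopuhidag   [unconditioned shift]
  hosopuhidag → hosopuhizag   [unconditioned shift]
  hosopuhizag → hosopohizag   [vowel merger]
  hosopohizag → hosopohezag   [vowel merger]
  giving Zoranish hosopohezag.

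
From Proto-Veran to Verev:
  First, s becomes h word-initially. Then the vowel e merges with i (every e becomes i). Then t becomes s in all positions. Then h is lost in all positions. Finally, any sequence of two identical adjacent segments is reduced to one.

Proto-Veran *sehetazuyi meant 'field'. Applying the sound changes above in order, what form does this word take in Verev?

isazuyi

Verev: start from *sehetazuyi.
  rule 1 (debuccalisation): sehetazuyi → hehetazuyi
  rule 2 (vowel merger): hehetazuyi → hihitazuyi
  rule 3 (unconditioned shift): hihitazuyi → hihisazuyi
  rule 4 (h-loss): hihisazuyi → iisazuyi
  rule 5 (degemination): iisazuyi → isazuyi
  ⇒ Verev isazuyi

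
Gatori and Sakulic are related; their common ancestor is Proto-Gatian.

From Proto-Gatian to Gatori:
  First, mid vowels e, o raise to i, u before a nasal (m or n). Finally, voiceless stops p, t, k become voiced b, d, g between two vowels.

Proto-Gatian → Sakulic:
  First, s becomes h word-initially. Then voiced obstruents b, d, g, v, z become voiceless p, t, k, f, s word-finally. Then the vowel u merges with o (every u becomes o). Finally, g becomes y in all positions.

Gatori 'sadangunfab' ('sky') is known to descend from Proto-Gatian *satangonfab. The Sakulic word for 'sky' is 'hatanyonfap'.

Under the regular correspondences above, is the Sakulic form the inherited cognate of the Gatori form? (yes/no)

yes

Derive the expected Sakulic reflex of *satangonfab:
Sakulic: start from *satangonfab.
  rule 1 (debuccalisation): satangonfab → hatangonfab
  rule 2 (final devoicing): hatangonfab → hatangonfap
  rule 3: no change — hatangonfap
  rule 4 (unconditioned shift): hatangonfap → hatanyonfap
  ⇒ Sakulic hatanyonfap
Sakulic 'hatanyonfap' matches the regular reflex exactly, so the pair is cognate.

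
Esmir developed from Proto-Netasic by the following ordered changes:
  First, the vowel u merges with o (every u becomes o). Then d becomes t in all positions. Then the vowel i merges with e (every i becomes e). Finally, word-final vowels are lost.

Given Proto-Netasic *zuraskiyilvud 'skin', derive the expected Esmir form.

Esmir: *zuraskiyilvud
  zuraskiyilvud → zoraskiyilvod   [vowel merger]
  zoraskiyilvod → zoraskiyilvot   [unconditioned shift]
  zoraskiyilvot → zoraskeyelvot   [vowel merger]
  zoraskeyelvot (rule 4 does not apply)
  giving Esmir zoraskeyelvot.

zoraskeyelvot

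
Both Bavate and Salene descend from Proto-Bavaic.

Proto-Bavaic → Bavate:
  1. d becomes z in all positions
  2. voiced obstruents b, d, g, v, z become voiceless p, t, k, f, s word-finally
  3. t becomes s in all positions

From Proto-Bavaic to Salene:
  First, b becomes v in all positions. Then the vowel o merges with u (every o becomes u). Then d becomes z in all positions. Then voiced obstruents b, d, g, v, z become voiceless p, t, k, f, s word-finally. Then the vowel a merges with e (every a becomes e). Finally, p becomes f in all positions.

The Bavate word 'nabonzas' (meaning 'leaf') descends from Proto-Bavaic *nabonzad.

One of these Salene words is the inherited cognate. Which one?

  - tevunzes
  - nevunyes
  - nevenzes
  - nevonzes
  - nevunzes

Salene: *nabonzad
  nabonzad → navonzad   [unconditioned shift]
  navonzad → navunzad   [vowel merger]
  navunzad → navunzaz   [unconditioned shift]
  navunzaz → navunzas   [final devoicing]
  navunzas → nevunzes   [vowel merger]
  nevunzes (rule 6 does not apply)
  giving Salene nevunzes.
Only 'nevunzes' matches the regular Salene development of *nabonzad.

nevunzes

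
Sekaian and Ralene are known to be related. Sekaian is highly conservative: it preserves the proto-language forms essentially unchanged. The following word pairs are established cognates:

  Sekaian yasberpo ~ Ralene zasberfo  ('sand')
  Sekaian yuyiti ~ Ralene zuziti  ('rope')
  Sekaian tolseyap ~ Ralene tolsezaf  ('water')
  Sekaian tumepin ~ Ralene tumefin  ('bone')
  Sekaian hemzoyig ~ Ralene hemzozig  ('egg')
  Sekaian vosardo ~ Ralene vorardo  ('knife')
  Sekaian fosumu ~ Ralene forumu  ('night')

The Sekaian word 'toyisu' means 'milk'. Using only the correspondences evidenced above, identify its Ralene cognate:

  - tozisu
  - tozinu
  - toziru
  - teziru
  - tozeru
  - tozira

yuyiti ~ zuziti, hemzoyig ~ hemzozig — Sekaian y corresponds to Ralene z between vowels (before a front vowel).
fosumu ~ forumu — Sekaian s corresponds to Ralene r between vowels (before a back vowel).
Applying these to Sekaian 'toyisu':
  toyisu → tozisu   (y→z between vowels (before a front vowel))
  tozisu → toziru   (s→r between vowels (before a back vowel))
So the Ralene cognate is 'toziru'.

toziru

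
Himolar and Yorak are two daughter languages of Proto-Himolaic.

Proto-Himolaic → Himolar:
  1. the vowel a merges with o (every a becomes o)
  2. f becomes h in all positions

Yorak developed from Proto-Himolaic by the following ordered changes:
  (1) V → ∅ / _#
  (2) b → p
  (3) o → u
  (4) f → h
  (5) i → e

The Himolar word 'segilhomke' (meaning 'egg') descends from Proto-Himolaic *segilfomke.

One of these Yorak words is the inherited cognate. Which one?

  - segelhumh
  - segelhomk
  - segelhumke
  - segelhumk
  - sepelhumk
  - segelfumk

Yorak: start from *segilfomke.
  rule 1 (apocope): segilfomke → segilfomk
  rule 2: no change — segilfomk
  rule 3 (vowel merger): segilfomk → segilfumk
  rule 4 (unconditioned shift): segilfumk → segilhumk
  rule 5 (vowel merger): segilhumk → segelhumk
  ⇒ Yorak segelhumk
Only 'segelhumk' matches the regular Yorak development of *segilfomke.

segelhumk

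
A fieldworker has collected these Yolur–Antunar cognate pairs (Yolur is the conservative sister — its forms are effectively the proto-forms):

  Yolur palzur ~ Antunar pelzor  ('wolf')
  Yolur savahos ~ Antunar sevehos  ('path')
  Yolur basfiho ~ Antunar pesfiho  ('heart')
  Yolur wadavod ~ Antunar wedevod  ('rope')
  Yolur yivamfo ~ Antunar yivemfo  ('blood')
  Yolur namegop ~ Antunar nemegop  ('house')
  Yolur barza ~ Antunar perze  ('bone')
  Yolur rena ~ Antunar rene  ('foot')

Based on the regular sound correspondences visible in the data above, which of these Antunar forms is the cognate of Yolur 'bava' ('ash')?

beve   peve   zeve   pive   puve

peve

basfiho ~ pesfiho, barza ~ perze — Yolur b corresponds to Antunar p word-initially before a back vowel.
savahos ~ sevehos, wadavod ~ wedevod — Yolur a corresponds to Antunar e after a consonant, before a labial obstruent.
barza ~ perze, rena ~ rene — Yolur a corresponds to Antunar e word-finally.
Applying these to Yolur 'bava':
  bava → pava   (b→p word-initially before a back vowel)
  pava → peva   (a→e after a consonant, before a labial obstruent)
  peva → peve   (a→e word-finally)
So the Antunar cognate is 'peve'.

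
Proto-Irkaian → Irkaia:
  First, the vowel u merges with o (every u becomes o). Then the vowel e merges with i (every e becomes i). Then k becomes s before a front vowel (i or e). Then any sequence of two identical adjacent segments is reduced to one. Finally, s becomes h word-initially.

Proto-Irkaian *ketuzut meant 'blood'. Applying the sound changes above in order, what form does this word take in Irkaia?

Irkaia: start from *ketuzut.
  rule 1 (vowel merger): ketuzut → ketozot
  rule 2 (vowel merger): ketozot → kitozot
  rule 3 (palatalisation): kitozot → sitozot
  rule 4: no change — sitozot
  rule 5 (debuccalisation): sitozot → hitozot
  ⇒ Irkaia hitozot

hitozot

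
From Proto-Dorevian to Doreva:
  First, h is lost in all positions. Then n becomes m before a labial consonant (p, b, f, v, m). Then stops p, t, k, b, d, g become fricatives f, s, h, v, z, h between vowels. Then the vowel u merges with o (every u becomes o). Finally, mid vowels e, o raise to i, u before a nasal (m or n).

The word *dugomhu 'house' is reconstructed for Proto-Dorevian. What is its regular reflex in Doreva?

Doreva: *dugomhu
  dugomhu → dugomu   [h-loss]
  dugomu (rule 2 does not apply)
  dugomu → duhomu   [intervocalic lenition]
  duhomu → dohomo   [vowel merger]
  dohomo → dohumo   [pre-nasal raising]
  giving Doreva dohumo.

dohumo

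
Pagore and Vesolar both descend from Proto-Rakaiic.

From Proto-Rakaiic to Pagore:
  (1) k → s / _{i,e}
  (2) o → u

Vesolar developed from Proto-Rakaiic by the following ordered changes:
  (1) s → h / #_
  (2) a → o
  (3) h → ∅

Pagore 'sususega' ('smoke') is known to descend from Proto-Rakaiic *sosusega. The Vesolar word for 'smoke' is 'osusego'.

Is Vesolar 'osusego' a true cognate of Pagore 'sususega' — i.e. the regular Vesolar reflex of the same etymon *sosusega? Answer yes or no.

yes

Derive the expected Vesolar reflex of *sosusega:
Vesolar: *sosusega
  sosusega → hosusega   [debuccalisation]
  hosusega → hosusego   [vowel merger]
  hosusego → osusego   [h-loss]
  giving Vesolar osusego.
Vesolar 'osusego' matches the regular reflex exactly, so the pair is cognate.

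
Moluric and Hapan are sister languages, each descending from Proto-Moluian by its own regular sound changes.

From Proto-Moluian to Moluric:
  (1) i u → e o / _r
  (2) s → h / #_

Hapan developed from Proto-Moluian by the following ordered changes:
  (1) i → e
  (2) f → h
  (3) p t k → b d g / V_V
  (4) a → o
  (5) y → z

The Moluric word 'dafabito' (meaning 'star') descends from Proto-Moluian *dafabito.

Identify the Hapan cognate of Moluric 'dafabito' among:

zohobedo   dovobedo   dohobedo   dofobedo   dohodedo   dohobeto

Hapan: start from *dafabito.
  rule 1 (vowel merger): dafabito → dafabeto
  rule 2 (unconditioned shift): dafabeto → dahabeto
  rule 3 (intervocalic voicing): dahabeto → dahabedo
  rule 4 (vowel merger): dahabedo → dohobedo
  rule 5: no change — dohobedo
  ⇒ Hapan dohobedo
Only 'dohobedo' matches the regular Hapan development of *dafabito.

dohobedo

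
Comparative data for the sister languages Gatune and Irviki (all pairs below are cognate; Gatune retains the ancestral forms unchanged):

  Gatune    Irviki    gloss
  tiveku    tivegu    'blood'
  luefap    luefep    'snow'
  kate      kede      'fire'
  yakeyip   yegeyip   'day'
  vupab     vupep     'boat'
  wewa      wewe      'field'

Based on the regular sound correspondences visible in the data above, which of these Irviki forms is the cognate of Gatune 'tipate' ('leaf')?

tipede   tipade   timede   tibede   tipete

tipede

kate ~ kede, yakeyip ~ yegeyip — Gatune a corresponds to Irviki e after a consonant, before a consonant other than r, m, n, p, b, f, v.
kate ~ kede — Gatune t corresponds to Irviki d between vowels (before a front vowel).
Applying these to Gatune 'tipate':
  tipate → tipete   (a→e after a consonant, before a consonant other than r, m, n, p, b, f, v)
  tipete → tipede   (t→d between vowels (before a front vowel))
So the Irviki cognate is 'tipede'.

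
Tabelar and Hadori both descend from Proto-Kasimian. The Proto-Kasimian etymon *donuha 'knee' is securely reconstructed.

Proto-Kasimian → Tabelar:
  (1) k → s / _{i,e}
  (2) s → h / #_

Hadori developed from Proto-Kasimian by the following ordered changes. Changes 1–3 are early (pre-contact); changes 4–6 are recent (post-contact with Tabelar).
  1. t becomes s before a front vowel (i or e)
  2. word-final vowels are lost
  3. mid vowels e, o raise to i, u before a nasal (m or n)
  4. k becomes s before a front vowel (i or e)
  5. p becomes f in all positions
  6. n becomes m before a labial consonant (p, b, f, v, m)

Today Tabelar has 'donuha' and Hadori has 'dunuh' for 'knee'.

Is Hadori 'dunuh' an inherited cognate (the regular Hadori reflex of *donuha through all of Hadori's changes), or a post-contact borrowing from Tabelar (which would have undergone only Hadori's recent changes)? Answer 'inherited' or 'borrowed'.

If inherited, *donuha would pass through all of Hadori's changes:
Hadori: *donuha
  donuha (rule 1 does not apply)
  donuha → donuh   [apocope]
  donuh → dunuh   [pre-nasal raising]
  dunuh (rule 4 does not apply)
  dunuh (rule 5 does not apply)
  dunuh (rule 6 does not apply)
  giving Hadori dunuh.
If borrowed from Tabelar 'donuha' after the early changes, it would undergo only the recent ones:
  rule 4 (palatalisation): no change (donuha)
  rule 5 (unconditioned shift): no change (donuha)
  rule 6 (nasal place assimilation): no change (donuha)
  ⇒ as a loan: donuha
Hadori 'dunuh' matches the inherited outcome exactly, so it is an inherited cognate, not a loan.

inherited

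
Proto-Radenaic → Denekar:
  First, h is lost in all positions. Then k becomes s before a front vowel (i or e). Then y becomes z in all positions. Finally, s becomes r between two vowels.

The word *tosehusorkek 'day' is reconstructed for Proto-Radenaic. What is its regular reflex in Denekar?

Denekar: start from *tosehusorkek.
  rule 1 (h-loss): tosehusorkek → toseusorkek
  rule 2 (palatalisation): toseusorkek → toseusorsek
  rule 3: no change — toseusorsek
  rule 4 (rhotacism): toseusorsek → toreurorsek
  ⇒ Denekar toreurorsek

toreurorsek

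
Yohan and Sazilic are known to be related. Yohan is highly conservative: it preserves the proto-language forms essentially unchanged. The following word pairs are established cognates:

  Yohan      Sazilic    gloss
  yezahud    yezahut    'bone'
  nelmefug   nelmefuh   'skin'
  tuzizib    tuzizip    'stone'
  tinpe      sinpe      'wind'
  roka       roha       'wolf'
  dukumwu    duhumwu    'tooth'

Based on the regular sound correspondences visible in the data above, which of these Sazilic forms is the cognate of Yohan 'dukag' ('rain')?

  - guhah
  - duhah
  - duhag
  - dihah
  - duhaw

roka ~ roha — Yohan k corresponds to Sazilic h between vowels (before a back vowel).
nelmefug ~ nelmefuh — Yohan g corresponds to Sazilic h word-finally.
Applying these to Yohan 'dukag':
  dukag → duhag   (k→h between vowels (before a back vowel))
  duhag → duhah   (g→h word-finally)
So the Sazilic cognate is 'duhah'.

duhah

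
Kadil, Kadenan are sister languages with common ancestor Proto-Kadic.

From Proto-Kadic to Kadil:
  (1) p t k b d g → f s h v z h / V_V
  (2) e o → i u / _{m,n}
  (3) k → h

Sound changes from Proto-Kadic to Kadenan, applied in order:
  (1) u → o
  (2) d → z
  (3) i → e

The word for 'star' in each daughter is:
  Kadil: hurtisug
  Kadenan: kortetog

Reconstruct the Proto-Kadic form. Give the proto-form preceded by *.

*kurtitug

Position 7: Kadil has u, Kadenan has o. Taking the neighbouring segments as reconstructed: Kadil u can only go back to *u; Kadenan o could go back to *o or *u — the one source consistent with every daughter is *u.
Position 2: Kadil has u, Kadenan has o. Taking the neighbouring segments as reconstructed: Kadil u can only go back to *u; Kadenan o could go back to *o or *u — the one source consistent with every daughter is *u.
Position 5: Kadil has i, Kadenan has e. Taking the neighbouring segments as reconstructed: Kadil i can only go back to *i; Kadenan e could go back to *e or *i — the one source consistent with every daughter is *i.
Continuing position by position gives *kurtitug; check it forward:
Kadil: *kurtitug
  kurtitug → kurtisug   [intervocalic lenition]
  kurtisug (rule 2 does not apply)
  kurtisug → hurtisug   [unconditioned shift]
  giving Kadil hurtisug.
Kadenan: start from *kurtitug.
  rule 1 (vowel merger): kurtitug → kortitog
  rule 2: no change — kortitog
  rule 3 (vowel merger): kortitog → kortetog
  ⇒ Kadenan kortetog
No other proto-form is consistent with every reflex, so the reconstruction is *kurtitug.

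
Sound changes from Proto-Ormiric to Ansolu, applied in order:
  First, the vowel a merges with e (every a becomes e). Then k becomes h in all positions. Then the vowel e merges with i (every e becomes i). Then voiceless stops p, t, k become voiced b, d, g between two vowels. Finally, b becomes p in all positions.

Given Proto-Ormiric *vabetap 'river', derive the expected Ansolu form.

Ansolu: start from *vabetap.
  rule 1 (vowel merger): vabetap → vebetep
  rule 2: no change — vebetep
  rule 3 (vowel merger): vebetep → vibitip
  rule 4 (intervocalic voicing): vibitip → vibidip
  rule 5 (unconditioned shift): vibidip → vipidip
  ⇒ Ansolu vipidip

vipidip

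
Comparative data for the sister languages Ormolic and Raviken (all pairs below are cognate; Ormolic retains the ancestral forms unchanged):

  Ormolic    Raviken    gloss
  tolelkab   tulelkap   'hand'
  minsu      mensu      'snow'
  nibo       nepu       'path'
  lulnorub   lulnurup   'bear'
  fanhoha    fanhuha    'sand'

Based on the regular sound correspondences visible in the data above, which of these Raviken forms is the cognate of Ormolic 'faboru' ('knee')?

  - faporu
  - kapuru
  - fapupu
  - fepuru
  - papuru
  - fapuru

fapuru

nibo ~ nepu — Ormolic b corresponds to Raviken p between vowels (before a back vowel).
lulnorub ~ lulnurup — Ormolic o corresponds to Raviken u after a consonant, before r.
Applying these to Ormolic 'faboru':
  faboru → faporu   (b→p between vowels (before a back vowel))
  faporu → fapuru   (o→u after a consonant, before r)
So the Raviken cognate is 'fapuru'.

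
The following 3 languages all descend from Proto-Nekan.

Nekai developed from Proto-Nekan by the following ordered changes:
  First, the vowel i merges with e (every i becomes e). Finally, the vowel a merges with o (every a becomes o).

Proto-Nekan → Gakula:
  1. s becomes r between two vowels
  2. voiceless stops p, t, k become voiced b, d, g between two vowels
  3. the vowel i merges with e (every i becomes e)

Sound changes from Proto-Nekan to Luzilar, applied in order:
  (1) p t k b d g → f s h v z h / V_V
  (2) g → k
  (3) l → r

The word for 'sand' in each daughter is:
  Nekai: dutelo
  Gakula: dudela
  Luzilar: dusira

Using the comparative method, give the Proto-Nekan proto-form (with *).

*dutila

Position 5: Nekai has l, Gakula has l, Luzilar has r. Nekai preserves l here (none of its changes turn any other segment into l), so the proto-segment is *l.
Position 4: Nekai has e, Gakula has e, Luzilar has i. Luzilar preserves i here (none of its changes turn any other segment into i), so the proto-segment is *i.
Position 6: Nekai has o, Gakula has a, Luzilar has a. Gakula preserves a here (none of its changes turn any other segment into a), so the proto-segment is *a.
This points to *dutila. Verify forward in each daughter:
Nekai: *dutila
  dutila → dutela   [vowel merger]
  dutela → dutelo   [vowel merger]
  giving Nekai dutelo.
Gakula: start from *dutila.
  rule 1: no change — dutila
  rule 2 (intervocalic voicing): dutila → dudila
  rule 3 (vowel merger): dudila → dudela
  ⇒ Gakula dudela
Luzilar: start from *dutila.
  rule 1 (intervocalic lenition): dutila → dusila
  rule 2: no change — dusila
  rule 3 (unconditioned shift): dusila → dusira
  ⇒ Luzilar dusira
*dutila is the unique common source.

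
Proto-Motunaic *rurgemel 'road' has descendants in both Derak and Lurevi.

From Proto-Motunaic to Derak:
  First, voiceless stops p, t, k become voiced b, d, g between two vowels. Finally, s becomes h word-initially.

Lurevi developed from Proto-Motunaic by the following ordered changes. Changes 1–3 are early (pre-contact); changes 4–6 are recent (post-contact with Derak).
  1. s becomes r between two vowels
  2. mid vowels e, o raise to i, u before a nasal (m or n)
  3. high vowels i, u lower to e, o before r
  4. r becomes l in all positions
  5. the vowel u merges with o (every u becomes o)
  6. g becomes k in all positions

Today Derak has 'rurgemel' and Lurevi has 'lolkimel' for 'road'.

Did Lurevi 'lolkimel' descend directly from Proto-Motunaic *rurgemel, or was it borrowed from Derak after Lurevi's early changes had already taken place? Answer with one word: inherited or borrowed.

inherited

If inherited, *rurgemel would pass through all of Lurevi's changes:
Lurevi: start from *rurgemel.
  rule 1: no change — rurgemel
  rule 2 (pre-nasal raising): rurgemel → rurgimel
  rule 3 (pre-rhotic lowering): rurgimel → rorgimel
  rule 4 (unconditioned shift): rorgimel → lolgimel
  rule 5: no change — lolgimel
  rule 6 (unconditioned shift): lolgimel → lolkimel
  ⇒ Lurevi lolkimel
If borrowed from Derak 'rurgemel' after the early changes, it would undergo only the recent ones:
  rule 4 (unconditioned shift): rurgemel → lulgemel
  rule 5 (vowel merger): lulgemel → lolgemel
  rule 6 (unconditioned shift): lolgemel → lolkemel
  ⇒ as a loan: lolkemel
Lurevi 'lolkimel' matches the inherited outcome exactly, so it is an inherited cognate, not a loan.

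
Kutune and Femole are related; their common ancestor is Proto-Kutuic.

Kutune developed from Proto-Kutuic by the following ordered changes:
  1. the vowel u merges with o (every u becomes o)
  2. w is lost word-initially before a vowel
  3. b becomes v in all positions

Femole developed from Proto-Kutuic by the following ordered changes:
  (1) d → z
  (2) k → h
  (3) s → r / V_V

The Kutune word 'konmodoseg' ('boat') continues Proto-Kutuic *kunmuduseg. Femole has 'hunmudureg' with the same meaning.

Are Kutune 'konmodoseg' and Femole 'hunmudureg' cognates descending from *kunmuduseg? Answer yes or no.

Derive the expected Femole reflex of *kunmuduseg:
Femole: *kunmuduseg > kunmuzuseg > hunmuzuseg > hunmuzureg  (by unconditioned shift, unconditioned shift, rhotacism)
The regular Femole reflex would be 'hunmuzureg', but the attested form is 'hunmudureg'. The correspondence is irregular, so they are not cognates (the Femole form has a different source).

no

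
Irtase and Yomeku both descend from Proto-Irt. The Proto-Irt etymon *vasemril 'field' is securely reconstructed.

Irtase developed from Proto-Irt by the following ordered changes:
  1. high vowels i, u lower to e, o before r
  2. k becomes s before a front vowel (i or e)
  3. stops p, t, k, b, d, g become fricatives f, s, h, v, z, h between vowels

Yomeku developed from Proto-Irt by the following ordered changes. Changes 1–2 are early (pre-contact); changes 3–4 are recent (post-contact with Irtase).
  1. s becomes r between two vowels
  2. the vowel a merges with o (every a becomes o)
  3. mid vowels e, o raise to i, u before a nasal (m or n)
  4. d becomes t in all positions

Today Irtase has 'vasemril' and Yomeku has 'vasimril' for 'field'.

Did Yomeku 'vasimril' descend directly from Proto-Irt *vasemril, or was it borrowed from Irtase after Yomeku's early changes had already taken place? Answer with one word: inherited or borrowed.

borrowed

If inherited, *vasemril would pass through all of Yomeku's changes:
Yomeku: *vasemril > varemril > voremril > vorimril  (by rhotacism, vowel merger, pre-nasal raising)
If borrowed from Irtase 'vasemril' after the early changes, it would undergo only the recent ones:
  rule 3 (pre-nasal raising): vasemril → vasimril
  rule 4 (unconditioned shift): no change (vasimril)
  ⇒ as a loan: vasimril
Yomeku 'vasimril' matches the loan outcome 'vasimril', not the inherited 'vorimril' — it skipped the early Yomeku changes, so it was borrowed from Irtase.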